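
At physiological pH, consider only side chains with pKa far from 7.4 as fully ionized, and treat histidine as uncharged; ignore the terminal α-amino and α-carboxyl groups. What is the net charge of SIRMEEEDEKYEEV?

-5

At pH ~7.4 the Lys and Arg side chains are protonated (+1), the Asp and Glu side chains are deprotonated (−1), and with His taken as neutral all other side chains carry no charge.
Positive (K, R): R3, K10 → +2.
Negative (D, E): E5, E6, E7, D8, E9, E12, E13 → −7.
Net charge = (+2) + (−7) = −5.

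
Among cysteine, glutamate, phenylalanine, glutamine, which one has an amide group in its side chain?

Only N (asparagine) and Q (glutamine) carry a side-chain carboxamide.
Of the listed options, only glutamine belongs to this group.

glutamine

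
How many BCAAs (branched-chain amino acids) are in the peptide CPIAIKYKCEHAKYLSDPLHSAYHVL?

6

Valine (V), leucine (L), and isoleucine (I) are the branched-chain amino acids.
Matching residues: I3, I5, L15, L19, V25, L26.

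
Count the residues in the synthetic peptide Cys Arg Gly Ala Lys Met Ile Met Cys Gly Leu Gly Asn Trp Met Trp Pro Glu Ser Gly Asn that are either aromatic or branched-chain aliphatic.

4

Aromatic: F, W, Y. Branched-chain aliphatic: I, L, V.
Aromatic residues here: Trp14, Trp16 (2).
Branched-chain aliphatic residues here: Ile7, Leu11 (2).
The two groups share no amino acid, so total = 2 + 2 = 4.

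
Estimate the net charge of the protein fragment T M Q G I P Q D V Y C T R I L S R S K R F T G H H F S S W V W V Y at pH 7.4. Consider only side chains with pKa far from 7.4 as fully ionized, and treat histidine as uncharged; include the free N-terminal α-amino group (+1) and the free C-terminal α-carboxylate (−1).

+3

At pH ~7.4 the Lys and Arg side chains are protonated (+1), the Asp and Glu side chains are deprotonated (−1), and with His taken as neutral all other side chains carry no charge.
Positive (K, R): R13, R17, K19, R20 → +4.
Negative (D, E): D8 → −1.
The N-terminus (+1) and C-terminus (−1) cancel.
Net charge = (+4) + (−1) = +3.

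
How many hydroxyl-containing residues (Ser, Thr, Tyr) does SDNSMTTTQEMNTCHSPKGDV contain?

Matching residues: S1, S4, T6, T7, T8, T13, S16.

7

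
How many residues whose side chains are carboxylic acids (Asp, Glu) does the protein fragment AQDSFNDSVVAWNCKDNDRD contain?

Matching residues: D3, D7, D16, D18, D20.

5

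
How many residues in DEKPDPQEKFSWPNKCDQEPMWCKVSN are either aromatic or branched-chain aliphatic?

Aromatic: F, W, Y. Branched-chain aliphatic: I, L, V.
Aromatic residues here: F10, W12, W22 (3).
Branched-chain aliphatic residues here: V25 (1).
The two groups share no amino acid, so total = 3 + 1 = 4.

4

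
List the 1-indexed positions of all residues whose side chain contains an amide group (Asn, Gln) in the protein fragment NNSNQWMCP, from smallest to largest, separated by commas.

Matching residues: N1, N2, N4, Q5.

1, 2, 4, 5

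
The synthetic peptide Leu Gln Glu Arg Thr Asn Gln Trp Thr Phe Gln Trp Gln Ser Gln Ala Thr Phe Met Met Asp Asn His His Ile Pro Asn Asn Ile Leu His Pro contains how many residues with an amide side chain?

9

Asparagine (N) and glutamine (Q) have uncharged amide side chains.
Matching residues: Gln2, Asn6, Gln7, Gln11, Gln13, Gln15, Asn22, Asn27, Asn28.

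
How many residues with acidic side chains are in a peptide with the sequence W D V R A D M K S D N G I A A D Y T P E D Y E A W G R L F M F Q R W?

7

Aspartate (D) and glutamate (E) have carboxylic-acid side chains and are the acidic amino acids.
Matching residues: D2, D6, D10, D16, E20, D21, E23.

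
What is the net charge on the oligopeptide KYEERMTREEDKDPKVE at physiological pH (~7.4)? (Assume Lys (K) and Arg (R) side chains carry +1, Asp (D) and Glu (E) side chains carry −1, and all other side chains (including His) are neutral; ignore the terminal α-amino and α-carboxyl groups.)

Positive (K, R): K1, R5, R8, K12, K15 → +5.
Negative (D, E): E3, E4, E9, E10, D11, D13, E17 → −7.
Net charge = (+5) + (−7) = −2.

-2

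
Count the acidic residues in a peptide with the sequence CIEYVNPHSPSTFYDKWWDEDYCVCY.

5

Aspartate (D) and glutamate (E) have carboxylic-acid side chains and are the acidic amino acids.
Matching residues: E3, D15, D19, E20, D21.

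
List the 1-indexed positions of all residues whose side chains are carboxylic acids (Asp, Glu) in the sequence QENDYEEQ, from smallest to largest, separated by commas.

2, 4, 6, 7

Matching residues: E2, D4, E6, E7.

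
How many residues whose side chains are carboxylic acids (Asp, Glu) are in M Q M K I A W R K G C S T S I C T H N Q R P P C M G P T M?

0

None of the 29 residues belong to this group.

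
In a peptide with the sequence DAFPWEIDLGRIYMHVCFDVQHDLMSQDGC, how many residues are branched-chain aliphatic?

6

Valine (V), leucine (L), and isoleucine (I) are the branched-chain amino acids.
Matching residues: I7, L9, I12, V16, V20, L24.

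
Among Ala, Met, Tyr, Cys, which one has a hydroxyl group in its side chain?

The –OH-bearing residues are Ser, Thr (aliphatic alcohols), and Tyr (phenol).
Of the listed options, only Tyr belongs to this group.

Tyr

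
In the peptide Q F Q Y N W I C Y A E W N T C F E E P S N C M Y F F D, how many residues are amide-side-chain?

Only N (asparagine) and Q (glutamine) carry a side-chain carboxamide.
Matching residues: Q1, Q3, N5, N13, N21.

5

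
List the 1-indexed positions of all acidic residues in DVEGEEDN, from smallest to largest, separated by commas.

1, 3, 5, 6, 7

Only D (aspartate) and E (glutamate) carry a side-chain carboxylic acid.
Matching residues: D1, E3, E5, E6, D7.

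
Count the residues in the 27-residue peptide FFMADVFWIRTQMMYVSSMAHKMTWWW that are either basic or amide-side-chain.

4

Basic: H, K, R. Amide-side-chain: N, Q.
Basic residues here: R10, H21, K22 (3).
Amide-side-chain residues here: Q12 (1).
The two groups share no amino acid, so total = 3 + 1 = 4.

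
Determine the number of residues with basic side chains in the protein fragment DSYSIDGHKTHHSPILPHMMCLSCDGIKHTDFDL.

7

K, R, and H are the three residues with basic side chains (ε-amine, guanidinium, and imidazole respectively).
Matching residues: H8, K9, H11, H12, H18, K28, H29.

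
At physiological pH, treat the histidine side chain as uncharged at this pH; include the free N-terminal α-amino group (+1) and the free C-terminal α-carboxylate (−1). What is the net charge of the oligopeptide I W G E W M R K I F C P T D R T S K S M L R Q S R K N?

+5

At pH ~7.4 the Lys and Arg side chains are protonated (+1), the Asp and Glu side chains are deprotonated (−1), and with His taken as neutral all other side chains carry no charge.
Positive (K, R): R7, K8, R15, K18, R22, R25, K26 → +7.
Negative (D, E): E4, D14 → −2.
The N-terminus (+1) and C-terminus (−1) cancel.
Net charge = (+7) + (−2) = +5.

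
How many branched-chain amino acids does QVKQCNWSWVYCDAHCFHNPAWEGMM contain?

2

Valine (V), leucine (L), and isoleucine (I) are the branched-chain amino acids.
Matching residues: V2, V10.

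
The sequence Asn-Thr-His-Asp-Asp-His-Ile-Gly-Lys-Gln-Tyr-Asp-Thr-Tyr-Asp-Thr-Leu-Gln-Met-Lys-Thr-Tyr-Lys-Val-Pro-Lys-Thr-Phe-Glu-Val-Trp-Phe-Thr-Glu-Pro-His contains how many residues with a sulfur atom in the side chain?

The sulfur-bearing residues are cysteine (–SH) and methionine (–S–CH₃).
Matching residues: Met19.

1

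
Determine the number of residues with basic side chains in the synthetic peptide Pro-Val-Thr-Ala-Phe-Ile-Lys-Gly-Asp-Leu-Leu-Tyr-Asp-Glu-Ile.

Lysine (K), arginine (R), and histidine (H) have basic, nitrogen-containing side chains.
Matching residues: Lys7.

1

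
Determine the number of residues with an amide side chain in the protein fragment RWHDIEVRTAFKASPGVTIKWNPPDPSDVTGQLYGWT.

2

The amide-side-chain residues are Asn (N) and Gln (Q).
Matching residues: N22, Q32.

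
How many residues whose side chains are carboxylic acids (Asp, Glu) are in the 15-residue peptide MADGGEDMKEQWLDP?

Matching residues: D3, E6, D7, E10, D14.

5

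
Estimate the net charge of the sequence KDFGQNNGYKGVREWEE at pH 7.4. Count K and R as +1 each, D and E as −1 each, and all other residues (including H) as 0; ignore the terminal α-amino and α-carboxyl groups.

Positive (K, R): K1, K10, R13 → +3.
Negative (D, E): D2, E14, E16, E17 → −4.
Net charge = (+3) + (−4) = −1.

-1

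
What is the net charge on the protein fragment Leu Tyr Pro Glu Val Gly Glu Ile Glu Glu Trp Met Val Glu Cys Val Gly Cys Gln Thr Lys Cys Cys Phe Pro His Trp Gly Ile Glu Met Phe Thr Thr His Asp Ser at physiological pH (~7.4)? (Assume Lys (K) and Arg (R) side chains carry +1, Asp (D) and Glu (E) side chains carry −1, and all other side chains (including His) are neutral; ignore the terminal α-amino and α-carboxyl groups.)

-6

Positive (K, R): Lys21 → +1.
Negative (D, E): Glu4, Glu7, Glu9, Glu10, Glu14, Glu30, Asp36 → −7.
Net charge = (+1) + (−7) = −6.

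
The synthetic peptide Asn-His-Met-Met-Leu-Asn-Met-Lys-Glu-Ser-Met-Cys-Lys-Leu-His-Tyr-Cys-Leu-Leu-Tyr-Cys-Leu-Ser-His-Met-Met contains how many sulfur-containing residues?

9

Only Cys (C) and Met (M) have a sulfur atom in the side chain.
Matching residues: Met3, Met4, Met7, Met11, Cys12, Cys17, Cys21, Met25, Met26.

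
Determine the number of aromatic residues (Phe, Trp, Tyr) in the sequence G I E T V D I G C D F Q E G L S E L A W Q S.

Matching residues: F11, W20.

2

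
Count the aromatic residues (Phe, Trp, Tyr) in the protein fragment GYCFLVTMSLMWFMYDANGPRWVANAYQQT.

Matching residues: Y2, F4, W12, F13, Y15, W22, Y27.

7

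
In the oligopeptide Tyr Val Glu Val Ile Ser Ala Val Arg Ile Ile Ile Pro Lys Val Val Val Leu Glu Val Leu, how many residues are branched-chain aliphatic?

Valine (V), leucine (L), and isoleucine (I) are the branched-chain amino acids.
Matching residues: Val2, Val4, Ile5, Val8, Ile10, Ile11, Ile12, Val15, Val16, Val17, Leu18, Val20, Leu21.

13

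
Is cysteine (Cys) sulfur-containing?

The sulfur-bearing residues are cysteine (–SH) and methionine (–S–CH₃).
Cysteine is in this group.

Yes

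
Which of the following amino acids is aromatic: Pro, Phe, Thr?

Phenylalanine (F), tryptophan (W), and tyrosine (Y) have aromatic ring side chains.
Of the listed options, only Phe belongs to this group.

Phe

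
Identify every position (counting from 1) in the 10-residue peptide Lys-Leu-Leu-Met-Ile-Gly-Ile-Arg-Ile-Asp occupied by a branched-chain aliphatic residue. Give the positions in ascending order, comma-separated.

Matching residues: Leu2, Leu3, Ile5, Ile7, Ile9.

2, 3, 5, 7, 9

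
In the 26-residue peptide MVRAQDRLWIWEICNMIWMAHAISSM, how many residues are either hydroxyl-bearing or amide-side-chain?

4

Hydroxyl-bearing: S, T, Y. Amide-side-chain: N, Q.
Hydroxyl-bearing residues here: S24, S25 (2).
Amide-side-chain residues here: Q5, N15 (2).
The two groups share no amino acid, so total = 2 + 2 = 4.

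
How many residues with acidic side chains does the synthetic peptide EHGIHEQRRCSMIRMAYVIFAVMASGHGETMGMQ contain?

3

Aspartate (D) and glutamate (E) have carboxylic-acid side chains and are the acidic amino acids.
Matching residues: E1, E6, E29.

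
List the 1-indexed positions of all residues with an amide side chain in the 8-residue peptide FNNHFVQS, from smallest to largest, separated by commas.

2, 3, 7

Asparagine (N) and glutamine (Q) have uncharged amide side chains.
Matching residues: N2, N3, Q7.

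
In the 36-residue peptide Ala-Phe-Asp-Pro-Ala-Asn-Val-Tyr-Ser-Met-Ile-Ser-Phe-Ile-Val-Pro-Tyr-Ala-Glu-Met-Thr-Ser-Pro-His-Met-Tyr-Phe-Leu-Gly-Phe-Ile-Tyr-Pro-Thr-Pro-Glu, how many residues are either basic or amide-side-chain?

2

Basic: H, K, R. Amide-side-chain: N, Q.
Basic residues here: His24 (1).
Amide-side-chain residues here: Asn6 (1).
The two groups share no amino acid, so total = 1 + 1 = 2.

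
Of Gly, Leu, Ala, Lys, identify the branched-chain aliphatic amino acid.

Leu

V, L, and I make up the branched-chain aliphatic group.
Of the listed options, only Leu belongs to this group.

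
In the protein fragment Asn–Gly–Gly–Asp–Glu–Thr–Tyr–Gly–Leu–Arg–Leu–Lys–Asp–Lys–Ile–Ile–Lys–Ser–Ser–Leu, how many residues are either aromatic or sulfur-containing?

Aromatic: F, W, Y. Sulfur-containing: C, M.
Aromatic residues here: Tyr7 (1).
Sulfur-containing residues here: none (0).
The two groups share no amino acid, so total = 1 + 0 = 1.

1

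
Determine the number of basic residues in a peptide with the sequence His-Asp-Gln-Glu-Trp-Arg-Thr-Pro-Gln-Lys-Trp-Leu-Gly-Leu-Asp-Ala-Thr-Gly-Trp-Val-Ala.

The basic amino acids are Lys (K), Arg (R), and His (H).
Matching residues: His1, Arg6, Lys10.

3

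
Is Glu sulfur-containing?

No

The sulfur-bearing residues are cysteine (–SH) and methionine (–S–CH₃).
Glutamate is not in this group.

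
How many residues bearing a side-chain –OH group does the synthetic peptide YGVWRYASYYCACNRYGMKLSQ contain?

S, T, and Y are the three residues with a side-chain hydroxyl.
Matching residues: Y1, Y6, S8, Y9, Y10, Y16, S21.

7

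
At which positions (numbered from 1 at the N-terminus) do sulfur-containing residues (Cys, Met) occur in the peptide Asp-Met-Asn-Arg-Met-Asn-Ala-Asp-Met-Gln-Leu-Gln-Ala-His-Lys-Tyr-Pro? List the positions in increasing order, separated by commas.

2, 5, 9

Matching residues: Met2, Met5, Met9.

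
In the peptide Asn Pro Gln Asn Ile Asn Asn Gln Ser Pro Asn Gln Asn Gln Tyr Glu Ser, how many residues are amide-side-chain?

Only N (asparagine) and Q (glutamine) carry a side-chain carboxamide.
Matching residues: Asn1, Gln3, Asn4, Asn6, Asn7, Gln8, Asn11, Gln12, Asn13, Gln14.

10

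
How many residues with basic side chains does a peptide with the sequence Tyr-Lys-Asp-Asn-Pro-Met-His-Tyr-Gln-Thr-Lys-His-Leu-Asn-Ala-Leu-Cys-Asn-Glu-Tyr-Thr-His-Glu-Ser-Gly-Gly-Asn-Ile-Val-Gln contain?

Lysine (K), arginine (R), and histidine (H) have basic, nitrogen-containing side chains.
Matching residues: Lys2, His7, Lys11, His12, His22.

5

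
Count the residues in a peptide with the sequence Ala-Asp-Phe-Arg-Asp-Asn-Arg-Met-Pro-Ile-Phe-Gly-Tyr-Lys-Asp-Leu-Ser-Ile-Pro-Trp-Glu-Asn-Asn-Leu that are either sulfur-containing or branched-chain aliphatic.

Sulfur-containing: C, M. Branched-chain aliphatic: I, L, V.
Sulfur-containing residues here: Met8 (1).
Branched-chain aliphatic residues here: Ile10, Leu16, Ile18, Leu24 (4).
The two groups share no amino acid, so total = 1 + 4 = 5.

5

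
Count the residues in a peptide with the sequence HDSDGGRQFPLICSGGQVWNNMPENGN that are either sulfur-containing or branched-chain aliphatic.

5

Sulfur-containing: C, M. Branched-chain aliphatic: I, L, V.
Sulfur-containing residues here: C13, M22 (2).
Branched-chain aliphatic residues here: L11, I12, V18 (3).
The two groups share no amino acid, so total = 2 + 3 = 5.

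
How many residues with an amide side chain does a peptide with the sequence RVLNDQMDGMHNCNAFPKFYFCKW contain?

4

Only N (asparagine) and Q (glutamine) carry a side-chain carboxamide.
Matching residues: N4, Q6, N12, N14.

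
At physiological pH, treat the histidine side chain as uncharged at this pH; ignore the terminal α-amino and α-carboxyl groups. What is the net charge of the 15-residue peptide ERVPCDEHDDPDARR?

The side chains ionized at physiological pH are Lys/Arg (+1) and Asp/Glu (−1); with His treated as neutral, nothing else contributes.
Positive (K, R): R2, R14, R15 → +3.
Negative (D, E): E1, D6, E7, D9, D10, D12 → −6.
Net charge = (+3) + (−6) = −3.

-3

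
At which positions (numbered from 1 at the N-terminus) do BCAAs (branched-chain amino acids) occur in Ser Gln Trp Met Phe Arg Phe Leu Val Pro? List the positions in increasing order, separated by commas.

8, 9

Valine (V), leucine (L), and isoleucine (I) are the branched-chain amino acids.
Matching residues: Leu8, Val9.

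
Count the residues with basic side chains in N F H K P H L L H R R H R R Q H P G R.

K, R, and H are the three residues with basic side chains (ε-amine, guanidinium, and imidazole respectively).
Matching residues: H3, K4, H6, H9, R10, R11, H12, R13, R14, H16, R19.

11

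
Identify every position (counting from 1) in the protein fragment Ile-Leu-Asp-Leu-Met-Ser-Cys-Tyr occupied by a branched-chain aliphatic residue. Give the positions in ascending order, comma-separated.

V, L, and I make up the branched-chain aliphatic group.
Matching residues: Ile1, Leu2, Leu4.

1, 2, 4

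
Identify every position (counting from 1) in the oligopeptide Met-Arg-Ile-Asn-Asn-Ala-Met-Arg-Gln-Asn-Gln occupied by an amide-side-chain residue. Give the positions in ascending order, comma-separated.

Only N (asparagine) and Q (glutamine) carry a side-chain carboxamide.
Matching residues: Asn4, Asn5, Gln9, Asn10, Gln11.

4, 5, 9, 10, 11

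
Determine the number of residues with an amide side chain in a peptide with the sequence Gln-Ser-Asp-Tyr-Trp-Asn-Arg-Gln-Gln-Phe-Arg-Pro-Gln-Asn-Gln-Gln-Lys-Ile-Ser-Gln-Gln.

Asparagine (N) and glutamine (Q) have uncharged amide side chains.
Matching residues: Gln1, Asn6, Gln8, Gln9, Gln13, Asn14, Gln15, Gln16, Gln20, Gln21.

10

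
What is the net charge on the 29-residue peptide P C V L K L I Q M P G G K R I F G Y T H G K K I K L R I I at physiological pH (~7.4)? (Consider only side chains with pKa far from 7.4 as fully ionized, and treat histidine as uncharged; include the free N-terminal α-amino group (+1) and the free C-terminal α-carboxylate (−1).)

The side chains ionized at physiological pH are Lys/Arg (+1) and Asp/Glu (−1); with His treated as neutral, nothing else contributes.
Positive (K, R): K5, K13, R14, K22, K23, K25, R27 → +7.
Negative (D, E): none → −0.
The N-terminus (+1) and C-terminus (−1) cancel.
Net charge = (+7) + (−0) = +7.

+7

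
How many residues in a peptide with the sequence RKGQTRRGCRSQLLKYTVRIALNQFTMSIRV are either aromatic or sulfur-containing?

4

Aromatic: F, W, Y. Sulfur-containing: C, M.
Aromatic residues here: Y16, F25 (2).
Sulfur-containing residues here: C9, M27 (2).
The two groups share no amino acid, so total = 2 + 2 = 4.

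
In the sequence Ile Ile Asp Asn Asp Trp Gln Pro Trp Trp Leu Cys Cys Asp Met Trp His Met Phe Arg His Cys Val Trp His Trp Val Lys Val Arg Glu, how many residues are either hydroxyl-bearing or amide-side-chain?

Hydroxyl-bearing: S, T, Y. Amide-side-chain: N, Q.
Hydroxyl-bearing residues here: none (0).
Amide-side-chain residues here: Asn4, Gln7 (2).
The two groups share no amino acid, so total = 0 + 2 = 2.

2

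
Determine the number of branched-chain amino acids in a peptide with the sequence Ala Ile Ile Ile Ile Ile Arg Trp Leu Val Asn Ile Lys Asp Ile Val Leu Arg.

11

Valine (V), leucine (L), and isoleucine (I) are the branched-chain amino acids.
Matching residues: Ile2, Ile3, Ile4, Ile5, Ile6, Leu9, Val10, Ile12, Ile15, Val16, Leu17.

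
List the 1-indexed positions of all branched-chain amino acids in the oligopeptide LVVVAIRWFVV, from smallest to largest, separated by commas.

Valine (V), leucine (L), and isoleucine (I) are the branched-chain amino acids.
Matching residues: L1, V2, V3, V4, I6, V10, V11.

1, 2, 3, 4, 6, 10, 11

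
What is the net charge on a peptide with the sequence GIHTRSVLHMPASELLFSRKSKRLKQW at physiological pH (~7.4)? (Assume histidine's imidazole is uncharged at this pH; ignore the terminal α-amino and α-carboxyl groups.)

+5

At pH ~7.4 the Lys and Arg side chains are protonated (+1), the Asp and Glu side chains are deprotonated (−1), and with His taken as neutral all other side chains carry no charge.
Positive (K, R): R5, R19, K20, K22, R23, K25 → +6.
Negative (D, E): E14 → −1.
Net charge = (+6) + (−1) = +5.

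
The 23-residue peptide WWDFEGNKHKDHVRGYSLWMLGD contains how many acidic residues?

The acidic residues are Asp (D) and Glu (E), whose side chains end in a carboxylate group.
Matching residues: D3, E5, D11, D23.

4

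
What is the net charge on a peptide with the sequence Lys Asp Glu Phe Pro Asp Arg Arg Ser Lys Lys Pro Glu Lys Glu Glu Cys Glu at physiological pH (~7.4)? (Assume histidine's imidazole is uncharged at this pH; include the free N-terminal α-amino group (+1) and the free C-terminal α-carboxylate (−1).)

-1

Near pH 7.4, K and R contribute +1 each, D and E contribute −1 each, and every other side chain (His included, as stated) is uncharged.
Positive (K, R): Lys1, Arg7, Arg8, Lys10, Lys11, Lys14 → +6.
Negative (D, E): Asp2, Glu3, Asp6, Glu13, Glu15, Glu16, Glu18 → −7.
The N-terminus (+1) and C-terminus (−1) cancel.
Net charge = (+6) + (−7) = −1.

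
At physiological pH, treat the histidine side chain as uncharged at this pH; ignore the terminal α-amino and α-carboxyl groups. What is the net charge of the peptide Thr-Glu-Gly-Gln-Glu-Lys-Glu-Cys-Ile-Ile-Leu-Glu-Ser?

-3

The side chains ionized at physiological pH are Lys/Arg (+1) and Asp/Glu (−1); with His treated as neutral, nothing else contributes.
Positive (K, R): Lys6 → +1.
Negative (D, E): Glu2, Glu5, Glu7, Glu12 → −4.
Net charge = (+1) + (−4) = −3.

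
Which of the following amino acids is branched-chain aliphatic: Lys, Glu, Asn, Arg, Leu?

Leu

The BCAAs are Val, Leu, and Ile — aliphatic side chains with a branch point.
Of the listed options, only Leu belongs to this group.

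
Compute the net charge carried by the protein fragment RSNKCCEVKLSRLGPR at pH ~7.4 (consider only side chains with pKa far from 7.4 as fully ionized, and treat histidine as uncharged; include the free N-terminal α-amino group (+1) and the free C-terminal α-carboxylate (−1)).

At pH ~7.4 the Lys and Arg side chains are protonated (+1), the Asp and Glu side chains are deprotonated (−1), and with His taken as neutral all other side chains carry no charge.
Positive (K, R): R1, K4, K9, R12, R16 → +5.
Negative (D, E): E7 → −1.
The N-terminus (+1) and C-terminus (−1) cancel.
Net charge = (+5) + (−1) = +4.

+4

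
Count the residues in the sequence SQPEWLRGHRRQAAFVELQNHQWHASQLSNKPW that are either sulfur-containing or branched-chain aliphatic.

4

Sulfur-containing: C, M. Branched-chain aliphatic: I, L, V.
Sulfur-containing residues here: none (0).
Branched-chain aliphatic residues here: L6, V16, L18, L28 (4).
The two groups share no amino acid, so total = 0 + 4 = 4.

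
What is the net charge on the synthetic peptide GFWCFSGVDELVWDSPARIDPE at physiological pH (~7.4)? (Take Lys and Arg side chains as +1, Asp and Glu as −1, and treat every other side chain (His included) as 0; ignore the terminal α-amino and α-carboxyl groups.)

-4

Positive (K, R): R18 → +1.
Negative (D, E): D9, E10, D14, D20, E22 → −5.
Net charge = (+1) + (−5) = −4.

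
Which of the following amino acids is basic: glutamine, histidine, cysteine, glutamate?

The basic amino acids are Lys (K), Arg (R), and His (H).
Of the listed options, only histidine belongs to this group.

histidine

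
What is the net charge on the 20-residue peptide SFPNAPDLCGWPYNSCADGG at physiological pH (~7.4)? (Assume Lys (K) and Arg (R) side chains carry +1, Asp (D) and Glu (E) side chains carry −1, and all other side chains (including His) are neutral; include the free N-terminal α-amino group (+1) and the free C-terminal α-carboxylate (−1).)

-2

Positive (K, R): none → +0.
Negative (D, E): D7, D18 → −2.
The N-terminus (+1) and C-terminus (−1) cancel.
Net charge = (+0) + (−2) = −2.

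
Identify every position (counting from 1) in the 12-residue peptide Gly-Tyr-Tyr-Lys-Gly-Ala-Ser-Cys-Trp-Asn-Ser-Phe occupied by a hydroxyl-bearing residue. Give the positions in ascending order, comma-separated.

2, 3, 7, 11

Matching residues: Tyr2, Tyr3, Ser7, Ser11.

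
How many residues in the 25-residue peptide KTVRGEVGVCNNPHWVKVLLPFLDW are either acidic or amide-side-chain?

4

Acidic: D, E. Amide-side-chain: N, Q.
Acidic residues here: E6, D24 (2).
Amide-side-chain residues here: N11, N12 (2).
The two groups share no amino acid, so total = 2 + 2 = 4.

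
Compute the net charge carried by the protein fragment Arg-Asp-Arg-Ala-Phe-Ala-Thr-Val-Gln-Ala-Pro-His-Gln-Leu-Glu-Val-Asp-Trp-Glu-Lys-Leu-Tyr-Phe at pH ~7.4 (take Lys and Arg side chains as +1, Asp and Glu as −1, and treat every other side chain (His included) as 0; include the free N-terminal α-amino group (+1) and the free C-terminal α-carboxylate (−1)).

-1

Positive (K, R): Arg1, Arg3, Lys20 → +3.
Negative (D, E): Asp2, Glu15, Asp17, Glu19 → −4.
The N-terminus (+1) and C-terminus (−1) cancel.
Net charge = (+3) + (−4) = −1.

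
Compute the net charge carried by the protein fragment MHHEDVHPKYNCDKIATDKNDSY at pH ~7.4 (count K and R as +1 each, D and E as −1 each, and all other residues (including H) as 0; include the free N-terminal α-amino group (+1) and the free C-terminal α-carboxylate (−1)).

Positive (K, R): K9, K14, K19 → +3.
Negative (D, E): E4, D5, D13, D18, D21 → −5.
The N-terminus (+1) and C-terminus (−1) cancel.
Net charge = (+3) + (−5) = −2.

-2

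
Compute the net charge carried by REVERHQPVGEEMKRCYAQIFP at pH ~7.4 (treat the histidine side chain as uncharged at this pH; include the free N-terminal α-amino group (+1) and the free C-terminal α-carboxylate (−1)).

0

At pH ~7.4 the Lys and Arg side chains are protonated (+1), the Asp and Glu side chains are deprotonated (−1), and with His taken as neutral all other side chains carry no charge.
Positive (K, R): R1, R5, K14, R15 → +4.
Negative (D, E): E2, E4, E11, E12 → −4.
The N-terminus (+1) and C-terminus (−1) cancel.
Net charge = (+4) + (−4) = 0.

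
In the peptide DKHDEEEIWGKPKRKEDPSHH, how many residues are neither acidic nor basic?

Acidic: D, E. Basic: K, R, H. All other residues are neither.
Matching residues: I8, W9, G10, P12, P18, S19.

6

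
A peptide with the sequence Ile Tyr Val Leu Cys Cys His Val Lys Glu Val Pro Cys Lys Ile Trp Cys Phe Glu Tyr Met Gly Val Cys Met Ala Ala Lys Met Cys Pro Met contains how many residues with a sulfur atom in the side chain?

10

Only Cys (C) and Met (M) have a sulfur atom in the side chain.
Matching residues: Cys5, Cys6, Cys13, Cys17, Met21, Cys24, Met25, Met29, Cys30, Met32.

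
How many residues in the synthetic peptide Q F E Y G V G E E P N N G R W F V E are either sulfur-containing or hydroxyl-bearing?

1

Sulfur-containing: C, M. Hydroxyl-bearing: S, T, Y.
Sulfur-containing residues here: none (0).
Hydroxyl-bearing residues here: Y4 (1).
The two groups share no amino acid, so total = 0 + 1 = 1.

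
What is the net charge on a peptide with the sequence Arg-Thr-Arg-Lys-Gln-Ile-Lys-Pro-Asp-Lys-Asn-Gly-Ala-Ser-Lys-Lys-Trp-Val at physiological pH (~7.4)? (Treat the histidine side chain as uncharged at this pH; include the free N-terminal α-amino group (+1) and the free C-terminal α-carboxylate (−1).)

+6

Near pH 7.4, K and R contribute +1 each, D and E contribute −1 each, and every other side chain (His included, as stated) is uncharged.
Positive (K, R): Arg1, Arg3, Lys4, Lys7, Lys10, Lys15, Lys16 → +7.
Negative (D, E): Asp9 → −1.
The N-terminus (+1) and C-terminus (−1) cancel.
Net charge = (+7) + (−1) = +6.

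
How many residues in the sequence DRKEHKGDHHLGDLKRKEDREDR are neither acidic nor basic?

4

Acidic: D, E. Basic: K, R, H. All other residues are neither.
Matching residues: G7, L11, G12, L14.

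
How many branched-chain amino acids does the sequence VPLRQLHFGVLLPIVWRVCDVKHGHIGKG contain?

V, L, and I make up the branched-chain aliphatic group.
Matching residues: V1, L3, L6, V10, L11, L12, I14, V15, V18, V21, I26.

11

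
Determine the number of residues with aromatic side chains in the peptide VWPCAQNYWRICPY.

4

F, W, and Y each carry an aromatic ring on the side chain.
Matching residues: W2, Y8, W9, Y14.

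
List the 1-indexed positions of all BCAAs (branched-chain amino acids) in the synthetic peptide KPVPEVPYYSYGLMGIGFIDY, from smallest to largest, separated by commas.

3, 6, 13, 16, 19

The BCAAs are Val, Leu, and Ile — aliphatic side chains with a branch point.
Matching residues: V3, V6, L13, I16, I19.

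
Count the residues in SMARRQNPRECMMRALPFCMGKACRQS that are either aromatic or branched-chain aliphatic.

Aromatic: F, W, Y. Branched-chain aliphatic: I, L, V.
Aromatic residues here: F18 (1).
Branched-chain aliphatic residues here: L16 (1).
The two groups share no amino acid, so total = 1 + 1 = 2.

2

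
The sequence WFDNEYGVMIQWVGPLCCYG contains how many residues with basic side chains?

K, R, and H are the three residues with basic side chains (ε-amine, guanidinium, and imidazole respectively).
None of the 20 residues belong to this group.

0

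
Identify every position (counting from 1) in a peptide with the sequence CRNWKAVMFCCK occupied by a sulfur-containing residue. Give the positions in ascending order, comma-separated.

1, 8, 10, 11

Cysteine (C, thiol) and methionine (M, thioether) are the two sulfur-containing amino acids.
Matching residues: C1, M8, C10, C11.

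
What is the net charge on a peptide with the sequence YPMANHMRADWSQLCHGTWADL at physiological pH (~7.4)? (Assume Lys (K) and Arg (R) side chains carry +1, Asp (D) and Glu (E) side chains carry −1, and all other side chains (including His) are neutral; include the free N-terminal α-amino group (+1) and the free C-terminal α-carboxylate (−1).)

-1

Positive (K, R): R8 → +1.
Negative (D, E): D10, D21 → −2.
The N-terminus (+1) and C-terminus (−1) cancel.
Net charge = (+1) + (−2) = −1.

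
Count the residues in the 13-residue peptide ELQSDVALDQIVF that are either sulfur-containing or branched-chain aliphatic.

Sulfur-containing: C, M. Branched-chain aliphatic: I, L, V.
Sulfur-containing residues here: none (0).
Branched-chain aliphatic residues here: L2, V6, L8, I11, V12 (5).
The two groups share no amino acid, so total = 0 + 5 = 5.

5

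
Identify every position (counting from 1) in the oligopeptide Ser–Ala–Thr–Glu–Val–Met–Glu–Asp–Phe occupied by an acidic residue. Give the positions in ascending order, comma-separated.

4, 7, 8

Matching residues: Glu4, Glu7, Asp8.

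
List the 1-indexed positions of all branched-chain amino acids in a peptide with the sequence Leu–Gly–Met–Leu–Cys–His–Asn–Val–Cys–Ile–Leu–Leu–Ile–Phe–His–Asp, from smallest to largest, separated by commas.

The BCAAs are Val, Leu, and Ile — aliphatic side chains with a branch point.
Matching residues: Leu1, Leu4, Val8, Ile10, Leu11, Leu12, Ile13.

1, 4, 8, 10, 11, 12, 13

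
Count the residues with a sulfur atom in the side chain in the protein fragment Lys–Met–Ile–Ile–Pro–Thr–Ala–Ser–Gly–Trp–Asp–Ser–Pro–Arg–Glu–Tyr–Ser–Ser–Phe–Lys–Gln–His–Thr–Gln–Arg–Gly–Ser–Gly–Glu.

The sulfur-bearing residues are cysteine (–SH) and methionine (–S–CH₃).
Matching residues: Met2.

1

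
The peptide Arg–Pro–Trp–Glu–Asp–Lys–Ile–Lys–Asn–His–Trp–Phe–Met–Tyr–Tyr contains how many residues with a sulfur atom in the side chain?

The sulfur-bearing residues are cysteine (–SH) and methionine (–S–CH₃).
Matching residues: Met13.

1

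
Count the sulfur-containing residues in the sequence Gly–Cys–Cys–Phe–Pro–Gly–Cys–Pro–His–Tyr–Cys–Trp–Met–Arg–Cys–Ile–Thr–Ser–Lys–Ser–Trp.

The sulfur-bearing residues are cysteine (–SH) and methionine (–S–CH₃).
Matching residues: Cys2, Cys3, Cys7, Cys11, Met13, Cys15.

6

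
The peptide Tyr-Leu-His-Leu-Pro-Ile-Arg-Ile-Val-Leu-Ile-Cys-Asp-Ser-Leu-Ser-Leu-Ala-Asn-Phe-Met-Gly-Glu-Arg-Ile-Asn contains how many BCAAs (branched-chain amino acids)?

Valine (V), leucine (L), and isoleucine (I) are the branched-chain amino acids.
Matching residues: Leu2, Leu4, Ile6, Ile8, Val9, Leu10, Ile11, Leu15, Leu17, Ile25.

10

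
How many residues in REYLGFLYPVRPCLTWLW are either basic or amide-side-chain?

Basic: H, K, R. Amide-side-chain: N, Q.
Basic residues here: R1, R11 (2).
Amide-side-chain residues here: none (0).
The two groups share no amino acid, so total = 2 + 0 = 2.

2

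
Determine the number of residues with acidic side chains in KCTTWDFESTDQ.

The acidic residues are Asp (D) and Glu (E), whose side chains end in a carboxylate group.
Matching residues: D6, E8, D11.

3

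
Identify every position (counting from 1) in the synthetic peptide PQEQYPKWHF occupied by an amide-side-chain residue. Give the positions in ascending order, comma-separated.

2, 4

The amide-side-chain residues are Asn (N) and Gln (Q).
Matching residues: Q2, Q4.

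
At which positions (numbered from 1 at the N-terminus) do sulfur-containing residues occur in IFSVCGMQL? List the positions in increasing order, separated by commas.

The sulfur-bearing residues are cysteine (–SH) and methionine (–S–CH₃).
Matching residues: C5, M7.

5, 7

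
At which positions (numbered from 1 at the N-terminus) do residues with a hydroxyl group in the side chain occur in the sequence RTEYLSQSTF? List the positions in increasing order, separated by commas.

2, 4, 6, 8, 9

S, T, and Y are the three residues with a side-chain hydroxyl.
Matching residues: T2, Y4, S6, S8, T9.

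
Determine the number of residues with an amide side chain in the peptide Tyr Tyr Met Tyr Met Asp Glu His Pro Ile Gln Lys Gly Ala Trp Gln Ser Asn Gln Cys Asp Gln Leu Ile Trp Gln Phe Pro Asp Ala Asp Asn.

7

The amide-side-chain residues are Asn (N) and Gln (Q).
Matching residues: Gln11, Gln16, Asn18, Gln19, Gln22, Gln26, Asn32.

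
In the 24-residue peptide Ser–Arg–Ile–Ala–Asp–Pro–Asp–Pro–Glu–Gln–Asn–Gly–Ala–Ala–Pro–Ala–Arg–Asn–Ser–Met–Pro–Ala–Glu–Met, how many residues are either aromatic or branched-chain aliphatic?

1

Aromatic: F, W, Y. Branched-chain aliphatic: I, L, V.
Aromatic residues here: none (0).
Branched-chain aliphatic residues here: Ile3 (1).
The two groups share no amino acid, so total = 0 + 1 = 1.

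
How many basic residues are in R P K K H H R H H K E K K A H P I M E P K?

13

The basic amino acids are Lys (K), Arg (R), and His (H).
Matching residues: R1, K3, K4, H5, H6, R7, H8, H9, K10, K12, K13, H15, K21.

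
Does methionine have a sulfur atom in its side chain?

The sulfur-bearing residues are cysteine (–SH) and methionine (–S–CH₃).
Methionine is in this group.

Yes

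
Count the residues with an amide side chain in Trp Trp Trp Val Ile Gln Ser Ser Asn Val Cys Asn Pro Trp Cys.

3

Only N (asparagine) and Q (glutamine) carry a side-chain carboxamide.
Matching residues: Gln6, Asn9, Asn12.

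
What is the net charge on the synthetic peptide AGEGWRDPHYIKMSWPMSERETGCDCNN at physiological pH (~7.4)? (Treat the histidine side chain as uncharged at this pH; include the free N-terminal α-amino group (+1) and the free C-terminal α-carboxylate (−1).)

-2

Near pH 7.4, K and R contribute +1 each, D and E contribute −1 each, and every other side chain (His included, as stated) is uncharged.
Positive (K, R): R6, K12, R20 → +3.
Negative (D, E): E3, D7, E19, E21, D25 → −5.
The N-terminus (+1) and C-terminus (−1) cancel.
Net charge = (+3) + (−5) = −2.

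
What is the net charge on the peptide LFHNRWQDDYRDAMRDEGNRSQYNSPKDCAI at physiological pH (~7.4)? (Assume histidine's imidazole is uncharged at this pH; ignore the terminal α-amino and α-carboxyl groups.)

Near pH 7.4, K and R contribute +1 each, D and E contribute −1 each, and every other side chain (His included, as stated) is uncharged.
Positive (K, R): R5, R11, R15, R20, K27 → +5.
Negative (D, E): D8, D9, D12, D16, E17, D28 → −6.
Net charge = (+5) + (−6) = −1.

-1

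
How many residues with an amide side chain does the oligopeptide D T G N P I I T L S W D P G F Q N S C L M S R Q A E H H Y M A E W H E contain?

Asparagine (N) and glutamine (Q) have uncharged amide side chains.
Matching residues: N4, Q16, N17, Q24.

4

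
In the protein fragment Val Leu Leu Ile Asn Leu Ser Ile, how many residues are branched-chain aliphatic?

6

The BCAAs are Val, Leu, and Ile — aliphatic side chains with a branch point.
Matching residues: Val1, Leu2, Leu3, Ile4, Leu6, Ile8.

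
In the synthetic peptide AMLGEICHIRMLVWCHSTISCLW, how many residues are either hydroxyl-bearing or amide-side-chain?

3

Hydroxyl-bearing: S, T, Y. Amide-side-chain: N, Q.
Hydroxyl-bearing residues here: S17, T18, S20 (3).
Amide-side-chain residues here: none (0).
The two groups share no amino acid, so total = 3 + 0 = 3.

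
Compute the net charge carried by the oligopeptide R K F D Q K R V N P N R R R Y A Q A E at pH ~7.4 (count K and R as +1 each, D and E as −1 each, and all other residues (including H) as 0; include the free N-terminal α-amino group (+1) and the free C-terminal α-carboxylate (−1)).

Positive (K, R): R1, K2, K6, R7, R12, R13, R14 → +7.
Negative (D, E): D4, E19 → −2.
The N-terminus (+1) and C-terminus (−1) cancel.
Net charge = (+7) + (−2) = +5.

+5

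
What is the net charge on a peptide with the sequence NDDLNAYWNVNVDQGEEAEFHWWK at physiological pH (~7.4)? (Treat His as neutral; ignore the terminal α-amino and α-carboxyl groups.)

-5

Near pH 7.4, K and R contribute +1 each, D and E contribute −1 each, and every other side chain (His included, as stated) is uncharged.
Positive (K, R): K24 → +1.
Negative (D, E): D2, D3, D13, E16, E17, E19 → −6.
Net charge = (+1) + (−6) = −5.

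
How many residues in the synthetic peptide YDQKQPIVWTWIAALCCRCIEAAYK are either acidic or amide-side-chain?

4

Acidic: D, E. Amide-side-chain: N, Q.
Acidic residues here: D2, E21 (2).
Amide-side-chain residues here: Q3, Q5 (2).
The two groups share no amino acid, so total = 2 + 2 = 4.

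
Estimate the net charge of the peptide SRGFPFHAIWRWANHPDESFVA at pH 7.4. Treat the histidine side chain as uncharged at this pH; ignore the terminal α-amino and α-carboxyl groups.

The side chains ionized at physiological pH are Lys/Arg (+1) and Asp/Glu (−1); with His treated as neutral, nothing else contributes.
Positive (K, R): R2, R11 → +2.
Negative (D, E): D17, E18 → −2.
Net charge = (+2) + (−2) = 0.

0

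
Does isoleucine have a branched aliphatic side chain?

Yes

The BCAAs are Val, Leu, and Ile — aliphatic side chains with a branch point.
Isoleucine is in this group.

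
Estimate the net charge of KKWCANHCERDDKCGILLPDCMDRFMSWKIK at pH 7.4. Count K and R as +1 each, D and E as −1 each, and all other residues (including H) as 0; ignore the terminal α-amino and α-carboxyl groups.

+2

Positive (K, R): K1, K2, R10, K13, R24, K29, K31 → +7.
Negative (D, E): E9, D11, D12, D20, D23 → −5.
Net charge = (+7) + (−5) = +2.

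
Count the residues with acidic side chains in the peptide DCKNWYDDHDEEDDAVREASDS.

Only D (aspartate) and E (glutamate) carry a side-chain carboxylic acid.
Matching residues: D1, D7, D8, D10, E11, E12, D13, D14, E18, D21.

10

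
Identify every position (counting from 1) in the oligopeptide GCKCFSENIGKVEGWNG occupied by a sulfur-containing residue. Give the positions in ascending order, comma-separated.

Cysteine (C, thiol) and methionine (M, thioether) are the two sulfur-containing amino acids.
Matching residues: C2, C4.

2, 4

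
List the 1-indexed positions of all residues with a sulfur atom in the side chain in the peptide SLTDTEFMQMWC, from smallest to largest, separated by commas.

Only Cys (C) and Met (M) have a sulfur atom in the side chain.
Matching residues: M8, M10, C12.

8, 10, 12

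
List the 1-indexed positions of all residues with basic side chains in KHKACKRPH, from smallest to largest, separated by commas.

K, R, and H are the three residues with basic side chains (ε-amine, guanidinium, and imidazole respectively).
Matching residues: K1, H2, K3, K6, R7, H9.

1, 2, 3, 6, 7, 9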